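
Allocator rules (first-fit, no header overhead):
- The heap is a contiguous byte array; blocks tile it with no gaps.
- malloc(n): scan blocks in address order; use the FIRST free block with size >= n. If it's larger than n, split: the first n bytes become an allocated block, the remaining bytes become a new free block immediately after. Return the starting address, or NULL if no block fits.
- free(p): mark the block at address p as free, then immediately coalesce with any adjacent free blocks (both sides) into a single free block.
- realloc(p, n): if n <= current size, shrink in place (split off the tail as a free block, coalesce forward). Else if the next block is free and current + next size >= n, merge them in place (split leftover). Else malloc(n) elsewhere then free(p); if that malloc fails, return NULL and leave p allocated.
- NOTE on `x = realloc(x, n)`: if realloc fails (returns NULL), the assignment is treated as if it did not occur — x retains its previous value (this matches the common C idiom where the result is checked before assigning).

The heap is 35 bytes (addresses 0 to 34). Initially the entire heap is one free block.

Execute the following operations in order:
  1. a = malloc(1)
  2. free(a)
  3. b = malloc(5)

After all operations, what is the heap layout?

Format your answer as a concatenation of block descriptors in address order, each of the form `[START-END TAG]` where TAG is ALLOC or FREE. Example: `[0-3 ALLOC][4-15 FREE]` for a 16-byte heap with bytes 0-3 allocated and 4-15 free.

Answer: [0-4 ALLOC][5-34 FREE]

Derivation:
Op 1: a = malloc(1) -> a = 0; heap: [0-0 ALLOC][1-34 FREE]
Op 2: free(a) -> (freed a); heap: [0-34 FREE]
Op 3: b = malloc(5) -> b = 0; heap: [0-4 ALLOC][5-34 FREE]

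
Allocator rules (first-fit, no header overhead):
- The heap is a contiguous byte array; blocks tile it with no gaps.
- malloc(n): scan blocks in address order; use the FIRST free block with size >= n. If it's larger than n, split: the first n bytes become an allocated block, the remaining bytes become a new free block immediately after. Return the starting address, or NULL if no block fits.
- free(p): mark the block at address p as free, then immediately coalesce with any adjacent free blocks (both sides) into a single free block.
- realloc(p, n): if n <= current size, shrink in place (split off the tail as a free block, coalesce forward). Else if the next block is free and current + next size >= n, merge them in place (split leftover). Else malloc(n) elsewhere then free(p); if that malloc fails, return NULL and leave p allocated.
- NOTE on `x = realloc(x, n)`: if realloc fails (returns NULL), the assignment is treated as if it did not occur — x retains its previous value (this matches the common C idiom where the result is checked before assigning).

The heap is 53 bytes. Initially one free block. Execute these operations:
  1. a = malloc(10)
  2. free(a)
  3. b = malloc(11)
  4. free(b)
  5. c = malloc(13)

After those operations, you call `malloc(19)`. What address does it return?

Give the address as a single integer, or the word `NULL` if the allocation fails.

Op 1: a = malloc(10) -> a = 0; heap: [0-9 ALLOC][10-52 FREE]
Op 2: free(a) -> (freed a); heap: [0-52 FREE]
Op 3: b = malloc(11) -> b = 0; heap: [0-10 ALLOC][11-52 FREE]
Op 4: free(b) -> (freed b); heap: [0-52 FREE]
Op 5: c = malloc(13) -> c = 0; heap: [0-12 ALLOC][13-52 FREE]
malloc(19): first-fit scan over [0-12 ALLOC][13-52 FREE] -> 13

Answer: 13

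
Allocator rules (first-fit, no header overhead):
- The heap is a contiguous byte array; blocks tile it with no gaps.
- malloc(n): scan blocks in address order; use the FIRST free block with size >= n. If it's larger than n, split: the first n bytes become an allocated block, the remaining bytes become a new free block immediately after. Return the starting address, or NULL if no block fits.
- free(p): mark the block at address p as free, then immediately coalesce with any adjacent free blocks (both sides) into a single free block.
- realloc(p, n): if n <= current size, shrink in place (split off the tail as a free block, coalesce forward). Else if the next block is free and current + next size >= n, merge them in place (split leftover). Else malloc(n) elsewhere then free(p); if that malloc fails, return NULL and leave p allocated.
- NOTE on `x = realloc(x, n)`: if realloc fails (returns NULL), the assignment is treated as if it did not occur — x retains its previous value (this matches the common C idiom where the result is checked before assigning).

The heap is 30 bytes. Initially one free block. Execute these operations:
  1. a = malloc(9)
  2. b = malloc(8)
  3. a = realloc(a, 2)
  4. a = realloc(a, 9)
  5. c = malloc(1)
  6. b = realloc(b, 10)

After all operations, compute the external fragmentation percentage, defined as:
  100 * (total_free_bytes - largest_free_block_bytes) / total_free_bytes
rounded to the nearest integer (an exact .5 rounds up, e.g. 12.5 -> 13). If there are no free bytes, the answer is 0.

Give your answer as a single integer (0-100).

Op 1: a = malloc(9) -> a = 0; heap: [0-8 ALLOC][9-29 FREE]
Op 2: b = malloc(8) -> b = 9; heap: [0-8 ALLOC][9-16 ALLOC][17-29 FREE]
Op 3: a = realloc(a, 2) -> a = 0; heap: [0-1 ALLOC][2-8 FREE][9-16 ALLOC][17-29 FREE]
Op 4: a = realloc(a, 9) -> a = 0; heap: [0-8 ALLOC][9-16 ALLOC][17-29 FREE]
Op 5: c = malloc(1) -> c = 17; heap: [0-8 ALLOC][9-16 ALLOC][17-17 ALLOC][18-29 FREE]
Op 6: b = realloc(b, 10) -> b = 18; heap: [0-8 ALLOC][9-16 FREE][17-17 ALLOC][18-27 ALLOC][28-29 FREE]
Free blocks: [8 2] total_free=10 largest=8 -> 100*(10-8)/10 = 200/10 = 20

Answer: 20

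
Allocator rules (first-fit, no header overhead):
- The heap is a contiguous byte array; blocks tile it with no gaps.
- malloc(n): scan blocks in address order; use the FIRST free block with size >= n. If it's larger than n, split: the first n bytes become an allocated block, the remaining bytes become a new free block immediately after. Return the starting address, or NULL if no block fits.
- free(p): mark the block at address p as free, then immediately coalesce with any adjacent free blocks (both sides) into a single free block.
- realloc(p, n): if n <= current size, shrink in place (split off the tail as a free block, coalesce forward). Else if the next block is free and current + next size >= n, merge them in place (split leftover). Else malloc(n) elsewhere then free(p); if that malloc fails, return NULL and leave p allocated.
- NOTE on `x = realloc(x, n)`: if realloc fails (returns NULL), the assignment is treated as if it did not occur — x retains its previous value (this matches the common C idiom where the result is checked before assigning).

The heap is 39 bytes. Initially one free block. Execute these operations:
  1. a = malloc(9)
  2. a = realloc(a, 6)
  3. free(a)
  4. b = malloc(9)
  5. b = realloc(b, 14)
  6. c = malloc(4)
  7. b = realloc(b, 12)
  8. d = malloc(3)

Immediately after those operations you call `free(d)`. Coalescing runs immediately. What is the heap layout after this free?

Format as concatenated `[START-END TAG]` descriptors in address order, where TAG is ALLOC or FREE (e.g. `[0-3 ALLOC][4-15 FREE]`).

Op 1: a = malloc(9) -> a = 0; heap: [0-8 ALLOC][9-38 FREE]
Op 2: a = realloc(a, 6) -> a = 0; heap: [0-5 ALLOC][6-38 FREE]
Op 3: free(a) -> (freed a); heap: [0-38 FREE]
Op 4: b = malloc(9) -> b = 0; heap: [0-8 ALLOC][9-38 FREE]
Op 5: b = realloc(b, 14) -> b = 0; heap: [0-13 ALLOC][14-38 FREE]
Op 6: c = malloc(4) -> c = 14; heap: [0-13 ALLOC][14-17 ALLOC][18-38 FREE]
Op 7: b = realloc(b, 12) -> b = 0; heap: [0-11 ALLOC][12-13 FREE][14-17 ALLOC][18-38 FREE]
Op 8: d = malloc(3) -> d = 18; heap: [0-11 ALLOC][12-13 FREE][14-17 ALLOC][18-20 ALLOC][21-38 FREE]
free(d): d = 18 -> block [18-20 ALLOC]; mark free, coalesce with adjacent free neighbors -> [0-11 ALLOC][12-13 FREE][14-17 ALLOC][18-38 FREE]

Answer: [0-11 ALLOC][12-13 FREE][14-17 ALLOC][18-38 FREE]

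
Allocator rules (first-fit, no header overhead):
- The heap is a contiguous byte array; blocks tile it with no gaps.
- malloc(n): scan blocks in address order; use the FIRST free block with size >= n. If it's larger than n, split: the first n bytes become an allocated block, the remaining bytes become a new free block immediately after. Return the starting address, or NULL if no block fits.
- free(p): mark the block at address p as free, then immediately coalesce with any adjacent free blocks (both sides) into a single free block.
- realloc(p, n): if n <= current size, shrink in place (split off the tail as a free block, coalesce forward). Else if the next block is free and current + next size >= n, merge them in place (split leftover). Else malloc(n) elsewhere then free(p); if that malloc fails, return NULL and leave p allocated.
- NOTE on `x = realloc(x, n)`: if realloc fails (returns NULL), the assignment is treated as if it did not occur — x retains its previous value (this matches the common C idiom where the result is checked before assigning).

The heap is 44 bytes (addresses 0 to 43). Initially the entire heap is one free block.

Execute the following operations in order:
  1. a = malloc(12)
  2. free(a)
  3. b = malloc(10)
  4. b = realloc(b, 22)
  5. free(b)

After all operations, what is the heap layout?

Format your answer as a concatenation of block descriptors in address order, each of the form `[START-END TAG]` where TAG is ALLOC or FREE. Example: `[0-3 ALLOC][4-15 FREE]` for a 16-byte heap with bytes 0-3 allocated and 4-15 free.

Op 1: a = malloc(12) -> a = 0; heap: [0-11 ALLOC][12-43 FREE]
Op 2: free(a) -> (freed a); heap: [0-43 FREE]
Op 3: b = malloc(10) -> b = 0; heap: [0-9 ALLOC][10-43 FREE]
Op 4: b = realloc(b, 22) -> b = 0; heap: [0-21 ALLOC][22-43 FREE]
Op 5: free(b) -> (freed b); heap: [0-43 FREE]

Answer: [0-43 FREE]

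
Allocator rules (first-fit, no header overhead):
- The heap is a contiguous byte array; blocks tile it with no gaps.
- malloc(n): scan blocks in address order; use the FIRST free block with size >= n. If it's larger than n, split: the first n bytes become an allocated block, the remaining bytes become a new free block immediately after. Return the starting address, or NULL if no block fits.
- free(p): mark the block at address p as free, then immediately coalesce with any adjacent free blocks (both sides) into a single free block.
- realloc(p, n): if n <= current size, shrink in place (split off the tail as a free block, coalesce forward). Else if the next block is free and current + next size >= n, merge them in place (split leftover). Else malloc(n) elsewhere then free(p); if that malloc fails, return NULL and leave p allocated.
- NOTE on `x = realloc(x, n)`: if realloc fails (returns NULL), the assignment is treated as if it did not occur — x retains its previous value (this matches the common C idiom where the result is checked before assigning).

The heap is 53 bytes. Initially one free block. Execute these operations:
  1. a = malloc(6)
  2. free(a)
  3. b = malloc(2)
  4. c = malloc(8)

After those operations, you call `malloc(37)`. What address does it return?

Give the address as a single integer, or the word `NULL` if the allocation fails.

Answer: 10

Derivation:
Op 1: a = malloc(6) -> a = 0; heap: [0-5 ALLOC][6-52 FREE]
Op 2: free(a) -> (freed a); heap: [0-52 FREE]
Op 3: b = malloc(2) -> b = 0; heap: [0-1 ALLOC][2-52 FREE]
Op 4: c = malloc(8) -> c = 2; heap: [0-1 ALLOC][2-9 ALLOC][10-52 FREE]
malloc(37): first-fit scan over [0-1 ALLOC][2-9 ALLOC][10-52 FREE] -> 10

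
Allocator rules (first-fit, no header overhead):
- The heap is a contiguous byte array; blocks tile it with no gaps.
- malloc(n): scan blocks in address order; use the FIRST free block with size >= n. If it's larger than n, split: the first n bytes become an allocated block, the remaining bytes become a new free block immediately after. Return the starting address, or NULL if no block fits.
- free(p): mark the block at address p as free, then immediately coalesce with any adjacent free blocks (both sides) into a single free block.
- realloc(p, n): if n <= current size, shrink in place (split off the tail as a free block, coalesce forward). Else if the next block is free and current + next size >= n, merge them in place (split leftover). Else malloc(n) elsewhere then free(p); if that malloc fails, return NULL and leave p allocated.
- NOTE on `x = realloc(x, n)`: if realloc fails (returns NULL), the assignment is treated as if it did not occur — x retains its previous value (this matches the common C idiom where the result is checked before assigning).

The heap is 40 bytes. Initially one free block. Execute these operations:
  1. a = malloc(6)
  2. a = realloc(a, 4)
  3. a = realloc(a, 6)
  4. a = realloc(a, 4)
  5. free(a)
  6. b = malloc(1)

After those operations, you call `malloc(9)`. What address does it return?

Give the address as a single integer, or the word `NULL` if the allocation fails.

Answer: 1

Derivation:
Op 1: a = malloc(6) -> a = 0; heap: [0-5 ALLOC][6-39 FREE]
Op 2: a = realloc(a, 4) -> a = 0; heap: [0-3 ALLOC][4-39 FREE]
Op 3: a = realloc(a, 6) -> a = 0; heap: [0-5 ALLOC][6-39 FREE]
Op 4: a = realloc(a, 4) -> a = 0; heap: [0-3 ALLOC][4-39 FREE]
Op 5: free(a) -> (freed a); heap: [0-39 FREE]
Op 6: b = malloc(1) -> b = 0; heap: [0-0 ALLOC][1-39 FREE]
malloc(9): first-fit scan over [0-0 ALLOC][1-39 FREE] -> 1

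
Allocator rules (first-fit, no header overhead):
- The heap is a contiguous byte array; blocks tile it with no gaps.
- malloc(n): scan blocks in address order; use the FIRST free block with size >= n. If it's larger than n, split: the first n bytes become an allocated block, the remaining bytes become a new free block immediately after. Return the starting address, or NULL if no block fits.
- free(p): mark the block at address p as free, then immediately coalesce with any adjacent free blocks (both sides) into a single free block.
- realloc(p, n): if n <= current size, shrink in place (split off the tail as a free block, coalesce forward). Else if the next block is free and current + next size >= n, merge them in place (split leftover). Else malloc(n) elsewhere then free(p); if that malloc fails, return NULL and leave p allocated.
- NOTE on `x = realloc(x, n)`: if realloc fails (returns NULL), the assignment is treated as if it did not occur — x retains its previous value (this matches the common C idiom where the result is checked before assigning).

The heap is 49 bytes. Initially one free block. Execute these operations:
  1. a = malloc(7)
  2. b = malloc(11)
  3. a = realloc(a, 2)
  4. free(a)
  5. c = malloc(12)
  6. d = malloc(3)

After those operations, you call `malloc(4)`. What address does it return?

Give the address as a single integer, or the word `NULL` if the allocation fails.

Answer: 3

Derivation:
Op 1: a = malloc(7) -> a = 0; heap: [0-6 ALLOC][7-48 FREE]
Op 2: b = malloc(11) -> b = 7; heap: [0-6 ALLOC][7-17 ALLOC][18-48 FREE]
Op 3: a = realloc(a, 2) -> a = 0; heap: [0-1 ALLOC][2-6 FREE][7-17 ALLOC][18-48 FREE]
Op 4: free(a) -> (freed a); heap: [0-6 FREE][7-17 ALLOC][18-48 FREE]
Op 5: c = malloc(12) -> c = 18; heap: [0-6 FREE][7-17 ALLOC][18-29 ALLOC][30-48 FREE]
Op 6: d = malloc(3) -> d = 0; heap: [0-2 ALLOC][3-6 FREE][7-17 ALLOC][18-29 ALLOC][30-48 FREE]
malloc(4): first-fit scan over [0-2 ALLOC][3-6 FREE][7-17 ALLOC][18-29 ALLOC][30-48 FREE] -> 3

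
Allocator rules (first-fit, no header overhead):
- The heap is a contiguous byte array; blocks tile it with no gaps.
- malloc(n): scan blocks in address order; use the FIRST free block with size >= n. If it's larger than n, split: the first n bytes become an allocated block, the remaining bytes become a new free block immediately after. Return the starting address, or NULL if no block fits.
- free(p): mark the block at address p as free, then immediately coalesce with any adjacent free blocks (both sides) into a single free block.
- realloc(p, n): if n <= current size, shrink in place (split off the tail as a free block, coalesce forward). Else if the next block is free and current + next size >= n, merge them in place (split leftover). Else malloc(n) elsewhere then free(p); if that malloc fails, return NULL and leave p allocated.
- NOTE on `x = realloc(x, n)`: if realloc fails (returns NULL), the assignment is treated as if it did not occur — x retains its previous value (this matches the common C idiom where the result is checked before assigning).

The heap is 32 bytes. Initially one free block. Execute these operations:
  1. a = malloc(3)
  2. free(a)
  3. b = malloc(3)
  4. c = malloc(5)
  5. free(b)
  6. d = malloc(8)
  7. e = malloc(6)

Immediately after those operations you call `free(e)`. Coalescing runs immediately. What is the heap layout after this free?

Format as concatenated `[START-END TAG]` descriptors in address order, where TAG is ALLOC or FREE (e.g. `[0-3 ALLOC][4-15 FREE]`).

Answer: [0-2 FREE][3-7 ALLOC][8-15 ALLOC][16-31 FREE]

Derivation:
Op 1: a = malloc(3) -> a = 0; heap: [0-2 ALLOC][3-31 FREE]
Op 2: free(a) -> (freed a); heap: [0-31 FREE]
Op 3: b = malloc(3) -> b = 0; heap: [0-2 ALLOC][3-31 FREE]
Op 4: c = malloc(5) -> c = 3; heap: [0-2 ALLOC][3-7 ALLOC][8-31 FREE]
Op 5: free(b) -> (freed b); heap: [0-2 FREE][3-7 ALLOC][8-31 FREE]
Op 6: d = malloc(8) -> d = 8; heap: [0-2 FREE][3-7 ALLOC][8-15 ALLOC][16-31 FREE]
Op 7: e = malloc(6) -> e = 16; heap: [0-2 FREE][3-7 ALLOC][8-15 ALLOC][16-21 ALLOC][22-31 FREE]
free(e): e = 16 -> block [16-21 ALLOC]; mark free, coalesce with adjacent free neighbors -> [0-2 FREE][3-7 ALLOC][8-15 ALLOC][16-31 FREE]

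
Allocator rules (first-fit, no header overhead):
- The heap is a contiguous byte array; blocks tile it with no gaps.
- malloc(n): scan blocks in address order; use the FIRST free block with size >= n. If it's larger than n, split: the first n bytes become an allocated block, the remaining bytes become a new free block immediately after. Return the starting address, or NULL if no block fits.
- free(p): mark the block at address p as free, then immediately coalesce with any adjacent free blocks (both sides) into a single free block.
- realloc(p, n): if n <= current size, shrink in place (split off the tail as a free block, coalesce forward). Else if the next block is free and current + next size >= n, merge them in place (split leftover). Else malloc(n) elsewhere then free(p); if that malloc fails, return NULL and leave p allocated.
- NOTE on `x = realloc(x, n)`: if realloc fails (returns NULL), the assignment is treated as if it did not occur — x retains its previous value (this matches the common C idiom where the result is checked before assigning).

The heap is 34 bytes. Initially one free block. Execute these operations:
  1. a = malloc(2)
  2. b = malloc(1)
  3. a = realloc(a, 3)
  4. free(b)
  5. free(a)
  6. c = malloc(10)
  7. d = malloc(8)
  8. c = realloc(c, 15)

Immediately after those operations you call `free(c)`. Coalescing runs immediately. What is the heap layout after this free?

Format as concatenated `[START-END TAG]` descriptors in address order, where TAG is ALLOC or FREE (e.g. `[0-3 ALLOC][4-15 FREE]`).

Op 1: a = malloc(2) -> a = 0; heap: [0-1 ALLOC][2-33 FREE]
Op 2: b = malloc(1) -> b = 2; heap: [0-1 ALLOC][2-2 ALLOC][3-33 FREE]
Op 3: a = realloc(a, 3) -> a = 3; heap: [0-1 FREE][2-2 ALLOC][3-5 ALLOC][6-33 FREE]
Op 4: free(b) -> (freed b); heap: [0-2 FREE][3-5 ALLOC][6-33 FREE]
Op 5: free(a) -> (freed a); heap: [0-33 FREE]
Op 6: c = malloc(10) -> c = 0; heap: [0-9 ALLOC][10-33 FREE]
Op 7: d = malloc(8) -> d = 10; heap: [0-9 ALLOC][10-17 ALLOC][18-33 FREE]
Op 8: c = realloc(c, 15) -> c = 18; heap: [0-9 FREE][10-17 ALLOC][18-32 ALLOC][33-33 FREE]
free(c): c = 18 -> block [18-32 ALLOC]; mark free, coalesce with adjacent free neighbors -> [0-9 FREE][10-17 ALLOC][18-33 FREE]

Answer: [0-9 FREE][10-17 ALLOC][18-33 FREE]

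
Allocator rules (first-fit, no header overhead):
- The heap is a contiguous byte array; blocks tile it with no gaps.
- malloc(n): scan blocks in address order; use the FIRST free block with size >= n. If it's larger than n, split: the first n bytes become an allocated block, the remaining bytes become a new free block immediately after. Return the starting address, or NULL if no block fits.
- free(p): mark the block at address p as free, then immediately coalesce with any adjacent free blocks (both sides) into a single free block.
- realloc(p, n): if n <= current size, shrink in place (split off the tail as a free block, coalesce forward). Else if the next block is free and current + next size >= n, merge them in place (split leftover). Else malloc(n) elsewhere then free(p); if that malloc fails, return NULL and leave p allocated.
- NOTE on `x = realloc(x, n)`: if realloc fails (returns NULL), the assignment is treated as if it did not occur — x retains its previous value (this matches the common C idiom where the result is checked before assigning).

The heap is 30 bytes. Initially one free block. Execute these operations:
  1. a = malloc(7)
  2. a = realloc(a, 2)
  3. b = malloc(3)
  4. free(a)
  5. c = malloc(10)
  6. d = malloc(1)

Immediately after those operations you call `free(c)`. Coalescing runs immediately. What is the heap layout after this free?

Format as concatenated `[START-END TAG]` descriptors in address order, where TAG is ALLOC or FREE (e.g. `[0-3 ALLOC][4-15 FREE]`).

Answer: [0-0 ALLOC][1-1 FREE][2-4 ALLOC][5-29 FREE]

Derivation:
Op 1: a = malloc(7) -> a = 0; heap: [0-6 ALLOC][7-29 FREE]
Op 2: a = realloc(a, 2) -> a = 0; heap: [0-1 ALLOC][2-29 FREE]
Op 3: b = malloc(3) -> b = 2; heap: [0-1 ALLOC][2-4 ALLOC][5-29 FREE]
Op 4: free(a) -> (freed a); heap: [0-1 FREE][2-4 ALLOC][5-29 FREE]
Op 5: c = malloc(10) -> c = 5; heap: [0-1 FREE][2-4 ALLOC][5-14 ALLOC][15-29 FREE]
Op 6: d = malloc(1) -> d = 0; heap: [0-0 ALLOC][1-1 FREE][2-4 ALLOC][5-14 ALLOC][15-29 FREE]
free(c): c = 5 -> block [5-14 ALLOC]; mark free, coalesce with adjacent free neighbors -> [0-0 ALLOC][1-1 FREE][2-4 ALLOC][5-29 FREE]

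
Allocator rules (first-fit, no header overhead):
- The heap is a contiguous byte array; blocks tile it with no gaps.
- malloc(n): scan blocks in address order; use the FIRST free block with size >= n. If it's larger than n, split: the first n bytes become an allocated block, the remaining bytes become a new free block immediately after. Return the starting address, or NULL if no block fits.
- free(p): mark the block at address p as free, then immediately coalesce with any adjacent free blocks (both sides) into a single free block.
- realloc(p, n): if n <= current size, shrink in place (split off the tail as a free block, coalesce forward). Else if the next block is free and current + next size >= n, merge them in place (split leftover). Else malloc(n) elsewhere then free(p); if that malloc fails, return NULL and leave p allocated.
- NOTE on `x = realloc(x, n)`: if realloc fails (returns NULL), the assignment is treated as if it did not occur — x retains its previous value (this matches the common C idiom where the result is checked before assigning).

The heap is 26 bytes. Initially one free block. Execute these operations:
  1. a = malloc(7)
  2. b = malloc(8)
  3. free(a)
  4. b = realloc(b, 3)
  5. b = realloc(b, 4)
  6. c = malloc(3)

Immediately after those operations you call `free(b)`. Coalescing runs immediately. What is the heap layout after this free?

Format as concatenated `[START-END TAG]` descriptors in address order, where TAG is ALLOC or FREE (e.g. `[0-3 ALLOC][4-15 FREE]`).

Op 1: a = malloc(7) -> a = 0; heap: [0-6 ALLOC][7-25 FREE]
Op 2: b = malloc(8) -> b = 7; heap: [0-6 ALLOC][7-14 ALLOC][15-25 FREE]
Op 3: free(a) -> (freed a); heap: [0-6 FREE][7-14 ALLOC][15-25 FREE]
Op 4: b = realloc(b, 3) -> b = 7; heap: [0-6 FREE][7-9 ALLOC][10-25 FREE]
Op 5: b = realloc(b, 4) -> b = 7; heap: [0-6 FREE][7-10 ALLOC][11-25 FREE]
Op 6: c = malloc(3) -> c = 0; heap: [0-2 ALLOC][3-6 FREE][7-10 ALLOC][11-25 FREE]
free(b): b = 7 -> block [7-10 ALLOC]; mark free, coalesce with adjacent free neighbors -> [0-2 ALLOC][3-25 FREE]

Answer: [0-2 ALLOC][3-25 FREE]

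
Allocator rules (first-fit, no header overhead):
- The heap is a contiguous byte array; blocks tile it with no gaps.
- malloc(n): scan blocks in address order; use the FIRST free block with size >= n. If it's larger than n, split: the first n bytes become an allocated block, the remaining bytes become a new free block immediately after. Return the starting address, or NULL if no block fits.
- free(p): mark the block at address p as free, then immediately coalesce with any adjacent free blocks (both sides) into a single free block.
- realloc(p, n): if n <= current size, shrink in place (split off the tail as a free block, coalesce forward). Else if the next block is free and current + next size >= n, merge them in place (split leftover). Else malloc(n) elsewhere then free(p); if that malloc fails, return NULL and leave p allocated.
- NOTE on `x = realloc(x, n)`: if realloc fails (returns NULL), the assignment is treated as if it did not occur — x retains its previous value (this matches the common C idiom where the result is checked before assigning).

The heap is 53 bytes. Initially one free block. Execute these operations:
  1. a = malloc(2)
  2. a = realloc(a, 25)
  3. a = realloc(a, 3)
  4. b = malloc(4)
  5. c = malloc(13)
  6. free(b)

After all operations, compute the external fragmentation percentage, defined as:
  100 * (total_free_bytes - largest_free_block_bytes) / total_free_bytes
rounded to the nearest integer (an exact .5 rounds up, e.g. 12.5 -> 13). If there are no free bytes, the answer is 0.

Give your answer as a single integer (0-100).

Answer: 11

Derivation:
Op 1: a = malloc(2) -> a = 0; heap: [0-1 ALLOC][2-52 FREE]
Op 2: a = realloc(a, 25) -> a = 0; heap: [0-24 ALLOC][25-52 FREE]
Op 3: a = realloc(a, 3) -> a = 0; heap: [0-2 ALLOC][3-52 FREE]
Op 4: b = malloc(4) -> b = 3; heap: [0-2 ALLOC][3-6 ALLOC][7-52 FREE]
Op 5: c = malloc(13) -> c = 7; heap: [0-2 ALLOC][3-6 ALLOC][7-19 ALLOC][20-52 FREE]
Op 6: free(b) -> (freed b); heap: [0-2 ALLOC][3-6 FREE][7-19 ALLOC][20-52 FREE]
Free blocks: [4 33] total_free=37 largest=33 -> 100*(37-33)/37 = 400/37 ≈ 10.811 -> rounds to 11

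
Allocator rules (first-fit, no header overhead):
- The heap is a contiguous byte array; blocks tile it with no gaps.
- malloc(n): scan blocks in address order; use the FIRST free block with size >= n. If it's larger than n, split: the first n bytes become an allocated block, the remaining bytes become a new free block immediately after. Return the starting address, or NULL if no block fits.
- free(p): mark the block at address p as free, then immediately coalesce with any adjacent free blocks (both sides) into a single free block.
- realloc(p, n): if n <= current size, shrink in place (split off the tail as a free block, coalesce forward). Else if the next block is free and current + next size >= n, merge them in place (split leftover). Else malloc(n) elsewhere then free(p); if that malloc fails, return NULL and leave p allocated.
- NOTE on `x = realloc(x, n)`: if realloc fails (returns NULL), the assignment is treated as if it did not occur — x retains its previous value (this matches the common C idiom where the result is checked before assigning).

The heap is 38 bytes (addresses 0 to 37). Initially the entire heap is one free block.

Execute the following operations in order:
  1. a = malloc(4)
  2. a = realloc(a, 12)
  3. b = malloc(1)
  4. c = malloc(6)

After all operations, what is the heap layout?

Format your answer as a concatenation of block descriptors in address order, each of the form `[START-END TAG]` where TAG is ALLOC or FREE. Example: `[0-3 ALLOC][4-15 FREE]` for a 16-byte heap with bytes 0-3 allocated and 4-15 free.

Answer: [0-11 ALLOC][12-12 ALLOC][13-18 ALLOC][19-37 FREE]

Derivation:
Op 1: a = malloc(4) -> a = 0; heap: [0-3 ALLOC][4-37 FREE]
Op 2: a = realloc(a, 12) -> a = 0; heap: [0-11 ALLOC][12-37 FREE]
Op 3: b = malloc(1) -> b = 12; heap: [0-11 ALLOC][12-12 ALLOC][13-37 FREE]
Op 4: c = malloc(6) -> c = 13; heap: [0-11 ALLOC][12-12 ALLOC][13-18 ALLOC][19-37 FREE]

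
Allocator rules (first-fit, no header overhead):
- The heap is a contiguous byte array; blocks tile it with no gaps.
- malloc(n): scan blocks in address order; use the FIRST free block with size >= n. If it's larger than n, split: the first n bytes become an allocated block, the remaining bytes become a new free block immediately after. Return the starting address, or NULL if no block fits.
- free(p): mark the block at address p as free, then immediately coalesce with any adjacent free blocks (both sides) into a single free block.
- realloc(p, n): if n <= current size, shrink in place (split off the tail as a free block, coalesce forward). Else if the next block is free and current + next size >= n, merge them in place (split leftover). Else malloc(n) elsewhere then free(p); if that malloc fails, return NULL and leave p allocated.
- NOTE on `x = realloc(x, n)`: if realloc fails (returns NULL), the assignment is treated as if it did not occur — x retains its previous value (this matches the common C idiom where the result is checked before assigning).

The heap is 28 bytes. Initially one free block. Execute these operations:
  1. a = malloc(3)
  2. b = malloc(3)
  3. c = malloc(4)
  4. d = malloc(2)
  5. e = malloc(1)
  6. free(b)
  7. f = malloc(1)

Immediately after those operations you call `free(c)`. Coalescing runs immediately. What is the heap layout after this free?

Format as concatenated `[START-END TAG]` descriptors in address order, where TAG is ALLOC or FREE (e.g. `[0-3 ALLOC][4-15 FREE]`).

Answer: [0-2 ALLOC][3-3 ALLOC][4-9 FREE][10-11 ALLOC][12-12 ALLOC][13-27 FREE]

Derivation:
Op 1: a = malloc(3) -> a = 0; heap: [0-2 ALLOC][3-27 FREE]
Op 2: b = malloc(3) -> b = 3; heap: [0-2 ALLOC][3-5 ALLOC][6-27 FREE]
Op 3: c = malloc(4) -> c = 6; heap: [0-2 ALLOC][3-5 ALLOC][6-9 ALLOC][10-27 FREE]
Op 4: d = malloc(2) -> d = 10; heap: [0-2 ALLOC][3-5 ALLOC][6-9 ALLOC][10-11 ALLOC][12-27 FREE]
Op 5: e = malloc(1) -> e = 12; heap: [0-2 ALLOC][3-5 ALLOC][6-9 ALLOC][10-11 ALLOC][12-12 ALLOC][13-27 FREE]
Op 6: free(b) -> (freed b); heap: [0-2 ALLOC][3-5 FREE][6-9 ALLOC][10-11 ALLOC][12-12 ALLOC][13-27 FREE]
Op 7: f = malloc(1) -> f = 3; heap: [0-2 ALLOC][3-3 ALLOC][4-5 FREE][6-9 ALLOC][10-11 ALLOC][12-12 ALLOC][13-27 FREE]
free(c): c = 6 -> block [6-9 ALLOC]; mark free, coalesce with adjacent free neighbors -> [0-2 ALLOC][3-3 ALLOC][4-9 FREE][10-11 ALLOC][12-12 ALLOC][13-27 FREE]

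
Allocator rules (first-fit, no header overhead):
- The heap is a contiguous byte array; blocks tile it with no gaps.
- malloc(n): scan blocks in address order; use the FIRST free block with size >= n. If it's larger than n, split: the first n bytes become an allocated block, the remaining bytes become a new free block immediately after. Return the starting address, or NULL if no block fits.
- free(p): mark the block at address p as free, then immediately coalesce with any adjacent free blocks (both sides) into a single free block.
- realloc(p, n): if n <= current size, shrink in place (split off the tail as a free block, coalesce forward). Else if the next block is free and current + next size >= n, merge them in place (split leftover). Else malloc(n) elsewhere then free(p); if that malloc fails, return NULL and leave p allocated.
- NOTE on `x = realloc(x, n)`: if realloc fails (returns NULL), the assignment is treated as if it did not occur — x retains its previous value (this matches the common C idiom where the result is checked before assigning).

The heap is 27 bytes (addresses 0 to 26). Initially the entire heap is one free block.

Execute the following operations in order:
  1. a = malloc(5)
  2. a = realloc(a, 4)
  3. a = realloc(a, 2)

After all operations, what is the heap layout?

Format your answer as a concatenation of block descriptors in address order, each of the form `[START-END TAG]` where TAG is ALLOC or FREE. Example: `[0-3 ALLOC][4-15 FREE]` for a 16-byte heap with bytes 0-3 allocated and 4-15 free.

Op 1: a = malloc(5) -> a = 0; heap: [0-4 ALLOC][5-26 FREE]
Op 2: a = realloc(a, 4) -> a = 0; heap: [0-3 ALLOC][4-26 FREE]
Op 3: a = realloc(a, 2) -> a = 0; heap: [0-1 ALLOC][2-26 FREE]

Answer: [0-1 ALLOC][2-26 FREE]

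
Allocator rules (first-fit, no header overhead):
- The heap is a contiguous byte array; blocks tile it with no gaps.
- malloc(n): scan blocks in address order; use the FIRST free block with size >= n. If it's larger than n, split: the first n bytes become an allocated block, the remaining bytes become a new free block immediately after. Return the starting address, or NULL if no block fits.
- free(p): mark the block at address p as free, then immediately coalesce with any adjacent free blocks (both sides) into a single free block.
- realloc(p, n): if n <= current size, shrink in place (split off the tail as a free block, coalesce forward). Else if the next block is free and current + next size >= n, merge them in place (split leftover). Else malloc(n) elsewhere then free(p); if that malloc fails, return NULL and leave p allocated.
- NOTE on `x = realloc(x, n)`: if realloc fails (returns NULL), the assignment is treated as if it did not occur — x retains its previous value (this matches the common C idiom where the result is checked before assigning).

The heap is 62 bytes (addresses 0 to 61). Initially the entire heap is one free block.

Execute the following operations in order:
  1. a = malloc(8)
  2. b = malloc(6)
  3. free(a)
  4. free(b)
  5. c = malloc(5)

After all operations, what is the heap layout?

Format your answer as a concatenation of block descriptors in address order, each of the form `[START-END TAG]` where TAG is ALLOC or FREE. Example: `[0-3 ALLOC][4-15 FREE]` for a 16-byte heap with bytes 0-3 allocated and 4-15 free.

Answer: [0-4 ALLOC][5-61 FREE]

Derivation:
Op 1: a = malloc(8) -> a = 0; heap: [0-7 ALLOC][8-61 FREE]
Op 2: b = malloc(6) -> b = 8; heap: [0-7 ALLOC][8-13 ALLOC][14-61 FREE]
Op 3: free(a) -> (freed a); heap: [0-7 FREE][8-13 ALLOC][14-61 FREE]
Op 4: free(b) -> (freed b); heap: [0-61 FREE]
Op 5: c = malloc(5) -> c = 0; heap: [0-4 ALLOC][5-61 FREE]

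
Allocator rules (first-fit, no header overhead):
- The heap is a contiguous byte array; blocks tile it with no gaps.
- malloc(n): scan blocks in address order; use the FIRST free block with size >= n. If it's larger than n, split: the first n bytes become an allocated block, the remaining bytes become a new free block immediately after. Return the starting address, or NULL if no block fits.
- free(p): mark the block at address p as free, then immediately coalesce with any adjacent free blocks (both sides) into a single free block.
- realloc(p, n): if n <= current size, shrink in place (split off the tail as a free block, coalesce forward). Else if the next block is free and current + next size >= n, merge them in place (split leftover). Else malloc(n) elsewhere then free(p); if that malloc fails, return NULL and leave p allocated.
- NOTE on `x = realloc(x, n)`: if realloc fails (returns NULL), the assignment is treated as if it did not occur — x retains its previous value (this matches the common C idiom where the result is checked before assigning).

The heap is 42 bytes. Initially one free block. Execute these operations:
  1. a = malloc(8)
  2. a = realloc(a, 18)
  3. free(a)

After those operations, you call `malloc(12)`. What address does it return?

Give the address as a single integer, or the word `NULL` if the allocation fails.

Op 1: a = malloc(8) -> a = 0; heap: [0-7 ALLOC][8-41 FREE]
Op 2: a = realloc(a, 18) -> a = 0; heap: [0-17 ALLOC][18-41 FREE]
Op 3: free(a) -> (freed a); heap: [0-41 FREE]
malloc(12): first-fit scan over [0-41 FREE] -> 0

Answer: 0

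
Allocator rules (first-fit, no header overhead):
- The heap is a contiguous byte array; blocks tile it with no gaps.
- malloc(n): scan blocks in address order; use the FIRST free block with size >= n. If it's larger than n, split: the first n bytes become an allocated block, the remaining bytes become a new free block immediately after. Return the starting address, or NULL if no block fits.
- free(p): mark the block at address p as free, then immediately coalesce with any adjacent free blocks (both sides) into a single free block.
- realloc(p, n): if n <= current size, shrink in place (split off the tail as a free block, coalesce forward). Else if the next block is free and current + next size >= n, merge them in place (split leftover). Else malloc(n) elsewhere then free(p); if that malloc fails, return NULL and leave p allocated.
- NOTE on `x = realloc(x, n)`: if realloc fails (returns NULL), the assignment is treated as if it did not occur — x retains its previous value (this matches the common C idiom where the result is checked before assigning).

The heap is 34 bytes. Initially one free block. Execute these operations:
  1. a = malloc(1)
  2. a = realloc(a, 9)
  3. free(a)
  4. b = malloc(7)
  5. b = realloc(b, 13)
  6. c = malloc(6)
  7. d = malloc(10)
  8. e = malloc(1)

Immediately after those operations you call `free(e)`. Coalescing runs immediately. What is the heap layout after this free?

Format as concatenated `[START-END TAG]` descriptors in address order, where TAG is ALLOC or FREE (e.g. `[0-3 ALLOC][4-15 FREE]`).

Op 1: a = malloc(1) -> a = 0; heap: [0-0 ALLOC][1-33 FREE]
Op 2: a = realloc(a, 9) -> a = 0; heap: [0-8 ALLOC][9-33 FREE]
Op 3: free(a) -> (freed a); heap: [0-33 FREE]
Op 4: b = malloc(7) -> b = 0; heap: [0-6 ALLOC][7-33 FREE]
Op 5: b = realloc(b, 13) -> b = 0; heap: [0-12 ALLOC][13-33 FREE]
Op 6: c = malloc(6) -> c = 13; heap: [0-12 ALLOC][13-18 ALLOC][19-33 FREE]
Op 7: d = malloc(10) -> d = 19; heap: [0-12 ALLOC][13-18 ALLOC][19-28 ALLOC][29-33 FREE]
Op 8: e = malloc(1) -> e = 29; heap: [0-12 ALLOC][13-18 ALLOC][19-28 ALLOC][29-29 ALLOC][30-33 FREE]
free(e): e = 29 -> block [29-29 ALLOC]; mark free, coalesce with adjacent free neighbors -> [0-12 ALLOC][13-18 ALLOC][19-28 ALLOC][29-33 FREE]

Answer: [0-12 ALLOC][13-18 ALLOC][19-28 ALLOC][29-33 FREE]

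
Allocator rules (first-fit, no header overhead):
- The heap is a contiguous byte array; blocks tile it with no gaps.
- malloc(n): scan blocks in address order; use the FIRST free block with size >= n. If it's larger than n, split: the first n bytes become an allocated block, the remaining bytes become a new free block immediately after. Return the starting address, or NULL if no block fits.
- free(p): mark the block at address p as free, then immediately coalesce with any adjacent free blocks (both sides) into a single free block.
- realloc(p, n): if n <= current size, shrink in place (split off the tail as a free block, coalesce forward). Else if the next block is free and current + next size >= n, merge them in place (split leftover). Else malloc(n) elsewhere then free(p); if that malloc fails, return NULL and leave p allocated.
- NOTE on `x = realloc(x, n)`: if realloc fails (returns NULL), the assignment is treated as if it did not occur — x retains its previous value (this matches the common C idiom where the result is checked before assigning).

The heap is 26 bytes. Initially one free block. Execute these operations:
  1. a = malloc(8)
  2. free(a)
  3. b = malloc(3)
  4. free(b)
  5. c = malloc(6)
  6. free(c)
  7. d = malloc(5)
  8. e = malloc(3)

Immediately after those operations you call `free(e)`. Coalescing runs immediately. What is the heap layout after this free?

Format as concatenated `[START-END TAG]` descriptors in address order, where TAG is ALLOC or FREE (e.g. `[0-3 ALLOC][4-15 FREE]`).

Answer: [0-4 ALLOC][5-25 FREE]

Derivation:
Op 1: a = malloc(8) -> a = 0; heap: [0-7 ALLOC][8-25 FREE]
Op 2: free(a) -> (freed a); heap: [0-25 FREE]
Op 3: b = malloc(3) -> b = 0; heap: [0-2 ALLOC][3-25 FREE]
Op 4: free(b) -> (freed b); heap: [0-25 FREE]
Op 5: c = malloc(6) -> c = 0; heap: [0-5 ALLOC][6-25 FREE]
Op 6: free(c) -> (freed c); heap: [0-25 FREE]
Op 7: d = malloc(5) -> d = 0; heap: [0-4 ALLOC][5-25 FREE]
Op 8: e = malloc(3) -> e = 5; heap: [0-4 ALLOC][5-7 ALLOC][8-25 FREE]
free(e): e = 5 -> block [5-7 ALLOC]; mark free, coalesce with adjacent free neighbors -> [0-4 ALLOC][5-25 FREE]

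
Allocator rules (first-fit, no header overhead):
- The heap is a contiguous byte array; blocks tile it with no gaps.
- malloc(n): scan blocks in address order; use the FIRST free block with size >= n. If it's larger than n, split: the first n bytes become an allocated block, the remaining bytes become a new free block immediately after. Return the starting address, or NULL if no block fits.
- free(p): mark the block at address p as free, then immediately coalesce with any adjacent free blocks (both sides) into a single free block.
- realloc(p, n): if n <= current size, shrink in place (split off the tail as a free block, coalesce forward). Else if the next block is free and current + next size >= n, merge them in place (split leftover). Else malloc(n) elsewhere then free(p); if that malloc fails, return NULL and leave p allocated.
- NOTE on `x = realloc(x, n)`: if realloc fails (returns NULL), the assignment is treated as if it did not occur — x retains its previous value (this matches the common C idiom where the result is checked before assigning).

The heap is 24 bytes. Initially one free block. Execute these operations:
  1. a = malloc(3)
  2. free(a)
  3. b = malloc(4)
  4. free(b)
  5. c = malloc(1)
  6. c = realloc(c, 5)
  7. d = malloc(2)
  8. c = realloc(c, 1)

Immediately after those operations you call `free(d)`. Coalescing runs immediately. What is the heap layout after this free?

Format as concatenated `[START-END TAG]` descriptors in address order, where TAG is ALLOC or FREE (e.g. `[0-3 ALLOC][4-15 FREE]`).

Answer: [0-0 ALLOC][1-23 FREE]

Derivation:
Op 1: a = malloc(3) -> a = 0; heap: [0-2 ALLOC][3-23 FREE]
Op 2: free(a) -> (freed a); heap: [0-23 FREE]
Op 3: b = malloc(4) -> b = 0; heap: [0-3 ALLOC][4-23 FREE]
Op 4: free(b) -> (freed b); heap: [0-23 FREE]
Op 5: c = malloc(1) -> c = 0; heap: [0-0 ALLOC][1-23 FREE]
Op 6: c = realloc(c, 5) -> c = 0; heap: [0-4 ALLOC][5-23 FREE]
Op 7: d = malloc(2) -> d = 5; heap: [0-4 ALLOC][5-6 ALLOC][7-23 FREE]
Op 8: c = realloc(c, 1) -> c = 0; heap: [0-0 ALLOC][1-4 FREE][5-6 ALLOC][7-23 FREE]
free(d): d = 5 -> block [5-6 ALLOC]; mark free, coalesce with adjacent free neighbors -> [0-0 ALLOC][1-23 FREE]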